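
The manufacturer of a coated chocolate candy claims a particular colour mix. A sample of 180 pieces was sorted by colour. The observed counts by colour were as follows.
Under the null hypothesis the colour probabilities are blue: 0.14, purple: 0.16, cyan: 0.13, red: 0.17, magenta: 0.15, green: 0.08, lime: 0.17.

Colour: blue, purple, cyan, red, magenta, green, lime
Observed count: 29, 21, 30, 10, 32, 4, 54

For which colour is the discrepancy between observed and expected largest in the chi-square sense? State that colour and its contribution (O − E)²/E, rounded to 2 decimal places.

Expected counts E_i = n·p_i: 180×0.14 = 25.2, 180×0.16 = 28.8, 180×0.13 = 23.4, 180×0.17 = 30.6, 180×0.15 = 27, 180×0.08 = 14.4, 180×0.17 = 30.6.
cat          O        E   (O−E)²/E
blue        29     25.2      0.573
purple      21     28.8      2.113
cyan        30     23.4      1.862
red         10     30.6     13.868
magenta     32       27      0.926
green        4     14.4      7.511
lime        54     30.6     17.894
The largest term is for lime: 17.89.

lime, 17.89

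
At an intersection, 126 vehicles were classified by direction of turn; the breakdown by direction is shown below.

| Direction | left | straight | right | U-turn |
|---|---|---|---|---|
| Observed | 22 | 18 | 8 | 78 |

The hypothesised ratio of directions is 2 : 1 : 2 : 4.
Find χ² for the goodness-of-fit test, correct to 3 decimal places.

25.357

Ratio total = 9. Expected counts: 126×2/9 = 28, 126×1/9 = 14, 126×2/9 = 28, 126×4/9 = 56.
left: (22 − 28)²/28 = 36/28 = 1.2857
straight: (18 − 14)²/14 = 16/14 = 1.1429
right: (8 − 28)²/28 = 400/28 = 14.2857
U-turn: (78 − 56)²/56 = 484/56 = 8.6429
Sum = 25.357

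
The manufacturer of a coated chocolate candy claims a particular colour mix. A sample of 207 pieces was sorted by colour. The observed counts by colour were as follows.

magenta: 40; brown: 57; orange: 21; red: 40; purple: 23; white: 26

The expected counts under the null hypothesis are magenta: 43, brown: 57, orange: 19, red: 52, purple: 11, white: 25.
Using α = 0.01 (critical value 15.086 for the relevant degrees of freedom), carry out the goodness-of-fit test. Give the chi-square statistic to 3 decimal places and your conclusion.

16.320; reject

cat          O        E   (O−E)²/E
magenta     40       43     0.2093
brown       57       57     0.0000
orange      21       19     0.2105
red         40       52     2.7692
purple      23       11    13.0909
white       26       25     0.0400
Sum = 16.320
df = 5. Since 16.320 > 15.086, we reject H₀.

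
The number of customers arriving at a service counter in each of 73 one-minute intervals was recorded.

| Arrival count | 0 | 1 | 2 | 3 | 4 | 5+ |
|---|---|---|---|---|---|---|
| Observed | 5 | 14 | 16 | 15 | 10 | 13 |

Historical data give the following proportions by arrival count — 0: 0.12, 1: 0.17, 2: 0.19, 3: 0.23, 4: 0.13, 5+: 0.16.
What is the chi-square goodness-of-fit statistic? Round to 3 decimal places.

Expected counts E_i = n·p_i: 73×0.12 = 8.76, 73×0.17 = 12.41, 73×0.19 = 13.87, 73×0.23 = 16.79, 73×0.13 = 9.49, 73×0.16 = 11.68.
cat         O        E   (O−E)²/E
0           5     8.76     1.6139
1          14    12.41     0.2037
2          16    13.87     0.3271
3          15    16.79     0.1908
4          10     9.49     0.0274
5+         13    11.68     0.1492
Sum = 2.512

2.512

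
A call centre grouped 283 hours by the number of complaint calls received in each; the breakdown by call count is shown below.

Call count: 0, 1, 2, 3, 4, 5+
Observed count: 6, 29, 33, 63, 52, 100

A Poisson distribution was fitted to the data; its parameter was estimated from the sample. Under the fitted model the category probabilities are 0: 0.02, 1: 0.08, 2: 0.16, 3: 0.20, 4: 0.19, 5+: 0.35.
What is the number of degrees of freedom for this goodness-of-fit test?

There are k = 6 categories and 1 parameter estimated from the data, so df = 6 − 1 − 1 = 4.

4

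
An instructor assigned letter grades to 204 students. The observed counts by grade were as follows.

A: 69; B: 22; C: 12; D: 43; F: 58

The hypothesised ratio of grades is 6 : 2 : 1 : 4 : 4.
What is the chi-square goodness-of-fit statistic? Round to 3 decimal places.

2.896

Ratio total = 17. Expected counts: 204×6/17 = 72, 204×2/17 = 24, 204×1/17 = 12, 204×4/17 = 48, 204×4/17 = 48.
cat         O        E   (O−E)²/E
A          69       72     0.1250
B          22       24     0.1667
C          12       12     0.0000
D          43       48     0.5208
F          58       48     2.0833
Sum = 2.896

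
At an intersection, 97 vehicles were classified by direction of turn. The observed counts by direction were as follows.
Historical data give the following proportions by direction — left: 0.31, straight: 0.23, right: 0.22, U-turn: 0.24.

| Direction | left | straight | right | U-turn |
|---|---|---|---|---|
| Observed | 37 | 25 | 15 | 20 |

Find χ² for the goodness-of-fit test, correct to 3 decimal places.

Expected counts E_i = n·p_i: 97×0.31 = 30.07, 97×0.23 = 22.31, 97×0.22 = 21.34, 97×0.24 = 23.28.
χ² = (37−30.07)²/30.07 + (25−22.31)²/22.31 + (15−21.34)²/21.34 + (20−23.28)²/23.28
   = 1.5971 + 0.3243 + 1.8836 + 0.4621
Sum = 4.267

4.267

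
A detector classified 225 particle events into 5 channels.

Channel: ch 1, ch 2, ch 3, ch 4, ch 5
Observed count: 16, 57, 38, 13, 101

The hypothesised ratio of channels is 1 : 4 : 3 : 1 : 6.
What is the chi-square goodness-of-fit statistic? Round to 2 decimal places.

2.92

Ratio total = 15. Expected counts: 225×1/15 = 15, 225×4/15 = 60, 225×3/15 = 45, 225×1/15 = 15, 225×6/15 = 90.
cat         O        E   (O−E)²/E
ch 1       16       15      0.067
ch 2       57       60      0.150
ch 3       38       45      1.089
ch 4       13       15      0.267
ch 5      101       90      1.344
Sum = 2.92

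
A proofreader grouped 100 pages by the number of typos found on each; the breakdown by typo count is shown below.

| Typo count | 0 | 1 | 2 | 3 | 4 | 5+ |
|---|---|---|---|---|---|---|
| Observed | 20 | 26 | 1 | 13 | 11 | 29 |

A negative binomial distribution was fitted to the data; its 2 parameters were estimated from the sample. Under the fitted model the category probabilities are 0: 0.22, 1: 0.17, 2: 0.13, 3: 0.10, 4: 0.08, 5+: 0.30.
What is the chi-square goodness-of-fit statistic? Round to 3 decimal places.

18.082

Expected counts E_i = n·p_i: 100×0.22 = 22, 100×0.17 = 17, 100×0.13 = 13, 100×0.10 = 10, 100×0.08 = 8, 100×0.30 = 30.
0: (20 − 22)²/22 = 4/22 = 0.1818
1: (26 − 17)²/17 = 81/17 = 4.7647
2: (1 − 13)²/13 = 144/13 = 11.0769
3: (13 − 10)²/10 = 9/10 = 0.9000
4: (11 − 8)²/8 = 9/8 = 1.1250
5+: (29 − 30)²/30 = 1/30 = 0.0333
Sum = 18.082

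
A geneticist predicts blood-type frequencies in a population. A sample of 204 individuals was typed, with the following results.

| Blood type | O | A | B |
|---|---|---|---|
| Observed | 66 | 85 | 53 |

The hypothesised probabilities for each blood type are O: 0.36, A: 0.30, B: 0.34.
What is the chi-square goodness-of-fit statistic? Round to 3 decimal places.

13.868

Expected counts E_i = n·p_i: 204×0.36 = 73.44, 204×0.30 = 61.2, 204×0.34 = 69.36.
cat         O        E   (O−E)²/E
O          66    73.44     0.7537
A          85     61.2     9.2556
B          53    69.36     3.8588
Sum = 13.868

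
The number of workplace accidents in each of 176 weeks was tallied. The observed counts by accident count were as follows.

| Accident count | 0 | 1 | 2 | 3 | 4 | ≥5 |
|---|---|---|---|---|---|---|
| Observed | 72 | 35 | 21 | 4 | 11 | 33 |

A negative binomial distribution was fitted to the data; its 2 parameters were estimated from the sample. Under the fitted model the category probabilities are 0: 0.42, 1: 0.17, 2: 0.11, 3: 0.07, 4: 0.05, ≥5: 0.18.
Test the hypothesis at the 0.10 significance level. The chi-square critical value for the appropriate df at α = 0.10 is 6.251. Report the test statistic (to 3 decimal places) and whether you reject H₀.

Expected counts E_i = n·p_i: 176×0.42 = 73.92, 176×0.17 = 29.92, 176×0.11 = 19.36, 176×0.07 = 12.32, 176×0.05 = 8.8, 176×0.18 = 31.68.
χ² = (72−73.92)²/73.92 + (35−29.92)²/29.92 + (21−19.36)²/19.36 + (4−12.32)²/12.32 + (11−8.8)²/8.8 + (33−31.68)²/31.68
   = 0.0499 + 0.8625 + 0.1389 + 5.6187 + 0.5500 + 0.0550
Sum = 7.275
df = 3. Since 7.275 > 6.251, we reject H₀.

7.275; reject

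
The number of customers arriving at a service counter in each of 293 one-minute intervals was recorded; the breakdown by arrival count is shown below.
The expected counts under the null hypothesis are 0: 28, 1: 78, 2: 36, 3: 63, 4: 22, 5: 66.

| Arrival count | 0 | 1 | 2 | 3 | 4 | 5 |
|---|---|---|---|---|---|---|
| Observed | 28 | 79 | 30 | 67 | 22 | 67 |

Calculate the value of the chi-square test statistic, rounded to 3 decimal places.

1.282

cat         O        E   (O−E)²/E
0          28       28     0.0000
1          79       78     0.0128
2          30       36     1.0000
3          67       63     0.2540
4          22       22     0.0000
5          67       66     0.0152
Sum = 1.282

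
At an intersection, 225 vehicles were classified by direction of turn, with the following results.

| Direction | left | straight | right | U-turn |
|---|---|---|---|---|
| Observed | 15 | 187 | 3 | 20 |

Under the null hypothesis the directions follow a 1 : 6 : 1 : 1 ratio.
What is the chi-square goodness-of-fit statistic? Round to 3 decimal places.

Ratio total = 9. Expected counts: 225×1/9 = 25, 225×6/9 = 150, 225×1/9 = 25, 225×1/9 = 25.
left: (15 − 25)²/25 = 100/25 = 4.0000
straight: (187 − 150)²/150 = 1369/150 = 9.1267
right: (3 − 25)²/25 = 484/25 = 19.3600
U-turn: (20 − 25)²/25 = 25/25 = 1.0000
Sum = 33.487

33.487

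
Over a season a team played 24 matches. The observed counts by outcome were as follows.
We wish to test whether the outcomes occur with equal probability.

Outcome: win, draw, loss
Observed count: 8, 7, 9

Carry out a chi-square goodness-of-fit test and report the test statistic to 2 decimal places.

0.25

Under H₀ each category has probability 1/3, so each expected count is 24/3 = 8.
win: (8 − 8)²/8 = 0/8 = 0.000
draw: (7 − 8)²/8 = 1/8 = 0.125
loss: (9 − 8)²/8 = 1/8 = 0.125
Sum = 0.25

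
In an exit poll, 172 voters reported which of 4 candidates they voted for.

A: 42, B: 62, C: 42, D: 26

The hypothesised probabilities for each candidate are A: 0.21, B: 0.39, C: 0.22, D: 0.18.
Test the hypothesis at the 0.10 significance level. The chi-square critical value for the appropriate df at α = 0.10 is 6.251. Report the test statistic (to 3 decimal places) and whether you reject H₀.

2.594; do not reject

Expected counts E_i = n·p_i: 172×0.21 = 36.12, 172×0.39 = 67.08, 172×0.22 = 37.84, 172×0.18 = 30.96.
χ² = (42−36.12)²/36.12 + (62−67.08)²/67.08 + (42−37.84)²/37.84 + (26−30.96)²/30.96
   = 0.9572 + 0.3847 + 0.4573 + 0.7946
Sum = 2.594
df = 3. Since 2.594 < 6.251, we do not reject H₀.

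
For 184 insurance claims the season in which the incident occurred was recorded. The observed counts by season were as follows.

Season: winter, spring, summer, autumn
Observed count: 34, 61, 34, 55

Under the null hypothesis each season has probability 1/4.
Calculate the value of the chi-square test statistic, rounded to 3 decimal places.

Expected count for each of the 4 categories: 184/4 = 46.
cat         O        E   (O−E)²/E
winter     34       46     3.1304
spring     61       46     4.8913
summer     34       46     3.1304
autumn     55       46     1.7609
Sum = 12.913

12.913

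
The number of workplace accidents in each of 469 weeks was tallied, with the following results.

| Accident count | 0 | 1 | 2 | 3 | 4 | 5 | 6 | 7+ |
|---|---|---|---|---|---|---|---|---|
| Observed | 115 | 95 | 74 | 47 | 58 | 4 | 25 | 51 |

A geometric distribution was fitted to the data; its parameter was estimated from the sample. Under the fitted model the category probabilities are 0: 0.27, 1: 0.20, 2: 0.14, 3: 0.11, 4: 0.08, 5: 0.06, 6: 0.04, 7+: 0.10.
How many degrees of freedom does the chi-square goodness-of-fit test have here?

There are k = 8 categories and 1 parameter estimated from the data, so df = 8 − 1 − 1 = 6.

6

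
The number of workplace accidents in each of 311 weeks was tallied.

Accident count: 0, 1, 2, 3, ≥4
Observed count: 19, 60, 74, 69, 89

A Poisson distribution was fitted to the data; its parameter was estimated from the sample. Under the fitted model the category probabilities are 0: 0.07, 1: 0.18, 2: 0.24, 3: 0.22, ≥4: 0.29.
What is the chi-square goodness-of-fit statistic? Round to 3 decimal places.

0.667

Expected counts E_i = n·p_i: 311×0.07 = 21.77, 311×0.18 = 55.98, 311×0.24 = 74.64, 311×0.22 = 68.42, 311×0.29 = 90.19.
cat         O        E   (O−E)²/E
0          19    21.77     0.3525
1          60    55.98     0.2887
2          74    74.64     0.0055
3          69    68.42     0.0049
≥4         89    90.19     0.0157
Sum = 0.667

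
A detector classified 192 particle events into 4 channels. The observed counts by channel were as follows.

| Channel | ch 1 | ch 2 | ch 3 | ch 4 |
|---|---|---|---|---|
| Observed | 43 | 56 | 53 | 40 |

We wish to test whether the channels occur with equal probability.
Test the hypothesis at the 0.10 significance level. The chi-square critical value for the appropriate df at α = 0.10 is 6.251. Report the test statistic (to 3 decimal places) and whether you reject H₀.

3.708; do not reject

Under H₀ each category has probability 1/4, so each expected count is 192/4 = 48.
cat         O        E   (O−E)²/E
ch 1       43       48     0.5208
ch 2       56       48     1.3333
ch 3       53       48     0.5208
ch 4       40       48     1.3333
Sum = 3.708
df = 3. Since 3.708 < 6.251, we do not reject H₀.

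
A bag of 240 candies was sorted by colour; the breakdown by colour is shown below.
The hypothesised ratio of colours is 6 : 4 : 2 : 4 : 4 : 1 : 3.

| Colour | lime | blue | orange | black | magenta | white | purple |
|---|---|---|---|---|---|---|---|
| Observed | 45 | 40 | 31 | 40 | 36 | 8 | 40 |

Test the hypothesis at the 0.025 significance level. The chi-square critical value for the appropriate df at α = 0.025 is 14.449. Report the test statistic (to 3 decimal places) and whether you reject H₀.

13.933; do not reject

Ratio total = 24. Expected counts: 240×6/24 = 60, 240×4/24 = 40, 240×2/24 = 20, 240×4/24 = 40, 240×4/24 = 40, 240×1/24 = 10, 240×3/24 = 30.
lime: (45 − 60)²/60 = 225/60 = 3.7500
blue: (40 − 40)²/40 = 0/40 = 0.0000
orange: (31 − 20)²/20 = 121/20 = 6.0500
black: (40 − 40)²/40 = 0/40 = 0.0000
magenta: (36 − 40)²/40 = 16/40 = 0.4000
white: (8 − 10)²/10 = 4/10 = 0.4000
purple: (40 − 30)²/30 = 100/30 = 3.3333
Sum = 13.933
df = 6. Since 13.933 < 14.449, we do not reject H₀.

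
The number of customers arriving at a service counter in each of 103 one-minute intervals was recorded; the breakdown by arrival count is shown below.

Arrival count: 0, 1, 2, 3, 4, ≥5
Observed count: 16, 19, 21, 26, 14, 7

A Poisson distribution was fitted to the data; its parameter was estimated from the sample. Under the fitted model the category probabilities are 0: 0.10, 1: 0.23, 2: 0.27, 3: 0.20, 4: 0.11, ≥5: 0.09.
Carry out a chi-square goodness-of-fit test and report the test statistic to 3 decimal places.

8.351

Expected counts E_i = n·p_i: 103×0.10 = 10.3, 103×0.23 = 23.69, 103×0.27 = 27.81, 103×0.20 = 20.6, 103×0.11 = 11.33, 103×0.09 = 9.27.
cat         O        E   (O−E)²/E
0          16     10.3     3.1544
1          19    23.69     0.9285
2          21    27.81     1.6676
3          26     20.6     1.4155
4          14    11.33     0.6292
≥5          7     9.27     0.5559
Sum = 8.351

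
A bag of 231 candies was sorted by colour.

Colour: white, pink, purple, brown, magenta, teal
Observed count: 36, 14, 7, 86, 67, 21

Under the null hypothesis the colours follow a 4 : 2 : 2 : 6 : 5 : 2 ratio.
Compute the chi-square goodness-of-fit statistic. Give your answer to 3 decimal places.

23.315

Ratio total = 21. Expected counts: 231×4/21 = 44, 231×2/21 = 22, 231×2/21 = 22, 231×6/21 = 66, 231×5/21 = 55, 231×2/21 = 22.
cat          O        E   (O−E)²/E
white       36       44     1.4545
pink        14       22     2.9091
purple       7       22    10.2273
brown       86       66     6.0606
magenta     67       55     2.6182
teal        21       22     0.0455
Sum = 23.315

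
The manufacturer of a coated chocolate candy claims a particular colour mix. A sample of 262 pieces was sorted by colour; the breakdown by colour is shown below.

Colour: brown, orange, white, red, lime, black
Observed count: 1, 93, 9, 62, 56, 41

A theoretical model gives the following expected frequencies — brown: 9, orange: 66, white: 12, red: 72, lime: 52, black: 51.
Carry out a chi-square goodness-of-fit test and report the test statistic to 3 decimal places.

brown: (1 − 9)²/9 = 64/9 = 7.1111
orange: (93 − 66)²/66 = 729/66 = 11.0455
white: (9 − 12)²/12 = 9/12 = 0.7500
red: (62 − 72)²/72 = 100/72 = 1.3889
lime: (56 − 52)²/52 = 16/52 = 0.3077
black: (41 − 51)²/51 = 100/51 = 1.9608
Sum = 22.564

22.564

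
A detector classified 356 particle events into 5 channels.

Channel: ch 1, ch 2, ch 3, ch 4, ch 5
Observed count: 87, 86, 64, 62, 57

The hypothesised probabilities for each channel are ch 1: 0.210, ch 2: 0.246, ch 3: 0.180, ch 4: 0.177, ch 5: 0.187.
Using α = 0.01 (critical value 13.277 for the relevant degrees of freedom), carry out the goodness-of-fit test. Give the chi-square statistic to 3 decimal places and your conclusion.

Expected counts E_i = n·p_i: 356×0.210 = 74.76, 356×0.246 = 87.576, 356×0.180 = 64.08, 356×0.177 = 63.012, 356×0.187 = 66.572.
ch 1: (87 − 74.76)²/74.76 = 149.8176/74.76 = 2.0040
ch 2: (86 − 87.576)²/87.576 = 2.483776/87.576 = 0.0284
ch 3: (64 − 64.08)²/64.08 = 0.0064/64.08 = 0.0001
ch 4: (62 − 63.012)²/63.012 = 1.024144/63.012 = 0.0163
ch 5: (57 − 66.572)²/66.572 = 91.623184/66.572 = 1.3763
Sum = 3.425
df = 4. Since 3.425 < 13.277, we do not reject H₀.

3.425; do not reject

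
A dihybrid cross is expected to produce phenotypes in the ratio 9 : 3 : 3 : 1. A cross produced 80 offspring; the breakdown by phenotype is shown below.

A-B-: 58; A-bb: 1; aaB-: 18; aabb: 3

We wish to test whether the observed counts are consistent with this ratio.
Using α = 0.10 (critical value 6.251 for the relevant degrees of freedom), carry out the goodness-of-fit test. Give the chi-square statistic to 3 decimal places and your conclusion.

Ratio total = 16. Expected counts: 80×9/16 = 45, 80×3/16 = 15, 80×3/16 = 15, 80×1/16 = 5.
χ² = (58−45)²/45 + (1−15)²/15 + (18−15)²/15 + (3−5)²/5
   = 3.7556 + 13.0667 + 0.6000 + 0.8000
Sum = 18.222
df = 3. Since 18.222 > 6.251, we reject H₀.

18.222; reject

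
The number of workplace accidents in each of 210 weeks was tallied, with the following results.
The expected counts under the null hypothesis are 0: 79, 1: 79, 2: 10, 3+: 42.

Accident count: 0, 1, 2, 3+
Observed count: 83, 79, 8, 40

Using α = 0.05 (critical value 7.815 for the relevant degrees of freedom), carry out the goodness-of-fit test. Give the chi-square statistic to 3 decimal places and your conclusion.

χ² = (83−79)²/79 + (79−79)²/79 + (8−10)²/10 + (40−42)²/42
   = 0.2025 + 0.0000 + 0.4000 + 0.0952
Sum = 0.698
df = 3. Since 0.698 < 7.815, we do not reject H₀.

0.698; do not reject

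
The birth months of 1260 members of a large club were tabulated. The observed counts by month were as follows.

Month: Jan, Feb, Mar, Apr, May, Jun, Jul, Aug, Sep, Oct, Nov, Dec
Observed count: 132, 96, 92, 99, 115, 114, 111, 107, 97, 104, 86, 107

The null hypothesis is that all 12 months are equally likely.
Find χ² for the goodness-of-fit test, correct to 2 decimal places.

Expected count for each of the 12 categories: 1260/12 = 105.
Jan: (132 − 105)²/105 = 729/105 = 6.943
Feb: (96 − 105)²/105 = 81/105 = 0.771
Mar: (92 − 105)²/105 = 169/105 = 1.610
Apr: (99 − 105)²/105 = 36/105 = 0.343
May: (115 − 105)²/105 = 100/105 = 0.952
Jun: (114 − 105)²/105 = 81/105 = 0.771
Jul: (111 − 105)²/105 = 36/105 = 0.343
Aug: (107 − 105)²/105 = 4/105 = 0.038
Sep: (97 − 105)²/105 = 64/105 = 0.610
Oct: (104 − 105)²/105 = 1/105 = 0.010
Nov: (86 − 105)²/105 = 361/105 = 3.438
Dec: (107 − 105)²/105 = 4/105 = 0.038
Sum = 15.87

15.87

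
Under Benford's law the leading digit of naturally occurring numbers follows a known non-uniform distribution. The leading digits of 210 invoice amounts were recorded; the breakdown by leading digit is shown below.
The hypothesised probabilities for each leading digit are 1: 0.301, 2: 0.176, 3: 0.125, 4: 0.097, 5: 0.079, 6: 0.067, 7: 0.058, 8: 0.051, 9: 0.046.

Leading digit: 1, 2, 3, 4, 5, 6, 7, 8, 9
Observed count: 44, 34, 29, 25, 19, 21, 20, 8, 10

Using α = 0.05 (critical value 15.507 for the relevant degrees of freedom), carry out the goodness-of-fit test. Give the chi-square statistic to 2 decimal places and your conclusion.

Expected counts E_i = n·p_i: 210×0.301 = 63.21, 210×0.176 = 36.96, 210×0.125 = 26.25, 210×0.097 = 20.37, 210×0.079 = 16.59, 210×0.067 = 14.07, 210×0.058 = 12.18, 210×0.051 = 10.71, 210×0.046 = 9.66.
χ² = (44−63.21)²/63.21 + (34−36.96)²/36.96 + (29−26.25)²/26.25 + (25−20.37)²/20.37 + (19−16.59)²/16.59 + (21−14.07)²/14.07 + (20−12.18)²/12.18 + (8−10.71)²/10.71 + (10−9.66)²/9.66
   = 5.838 + 0.237 + 0.288 + 1.052 + 0.350 + 3.413 + 5.021 + 0.686 + 0.012
Sum = 16.90
df = 8. Since 16.90 > 15.507, we reject H₀.

16.90; reject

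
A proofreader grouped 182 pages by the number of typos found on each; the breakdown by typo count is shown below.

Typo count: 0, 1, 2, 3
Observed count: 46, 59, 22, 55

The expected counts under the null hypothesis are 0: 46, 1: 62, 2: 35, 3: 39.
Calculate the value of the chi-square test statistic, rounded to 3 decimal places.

χ² = (46−46)²/46 + (59−62)²/62 + (22−35)²/35 + (55−39)²/39
   = 0.0000 + 0.1452 + 4.8286 + 6.5641
Sum = 11.538

11.538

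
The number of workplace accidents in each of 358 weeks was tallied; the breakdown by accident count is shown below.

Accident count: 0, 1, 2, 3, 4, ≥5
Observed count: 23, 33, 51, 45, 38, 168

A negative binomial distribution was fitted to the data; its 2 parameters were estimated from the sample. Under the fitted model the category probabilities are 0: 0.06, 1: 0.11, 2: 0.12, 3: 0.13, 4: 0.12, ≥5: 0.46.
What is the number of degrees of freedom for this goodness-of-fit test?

3

There are k = 6 categories and 2 parameters estimated from the data, so df = 6 − 1 − 2 = 3.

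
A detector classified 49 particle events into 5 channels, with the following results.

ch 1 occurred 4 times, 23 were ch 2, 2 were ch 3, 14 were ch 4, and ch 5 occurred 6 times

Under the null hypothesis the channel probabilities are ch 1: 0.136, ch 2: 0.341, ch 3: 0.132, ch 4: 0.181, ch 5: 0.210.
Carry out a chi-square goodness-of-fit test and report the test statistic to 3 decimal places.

Expected counts E_i = n·p_i: 49×0.136 = 6.664, 49×0.341 = 16.709, 49×0.132 = 6.468, 49×0.181 = 8.869, 49×0.210 = 10.29.
cat         O        E   (O−E)²/E
ch 1        4    6.664     1.0650
ch 2       23   16.709     2.3686
ch 3        2    6.468     3.0864
ch 4       14    8.869     2.9684
ch 5        6    10.29     1.7885
Sum = 11.277

11.277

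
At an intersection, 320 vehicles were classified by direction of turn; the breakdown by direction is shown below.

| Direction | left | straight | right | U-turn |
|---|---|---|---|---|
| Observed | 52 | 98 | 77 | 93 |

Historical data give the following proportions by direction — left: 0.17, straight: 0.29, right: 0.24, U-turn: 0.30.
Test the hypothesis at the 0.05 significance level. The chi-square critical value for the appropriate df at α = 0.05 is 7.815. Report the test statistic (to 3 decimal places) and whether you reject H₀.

0.492; do not reject

Expected counts E_i = n·p_i: 320×0.17 = 54.4, 320×0.29 = 92.8, 320×0.24 = 76.8, 320×0.30 = 96.
χ² = (52−54.4)²/54.4 + (98−92.8)²/92.8 + (77−76.8)²/76.8 + (93−96)²/96
   = 0.1059 + 0.2914 + 0.0005 + 0.0938
Sum = 0.492
df = 3. Since 0.492 < 7.815, we do not reject H₀.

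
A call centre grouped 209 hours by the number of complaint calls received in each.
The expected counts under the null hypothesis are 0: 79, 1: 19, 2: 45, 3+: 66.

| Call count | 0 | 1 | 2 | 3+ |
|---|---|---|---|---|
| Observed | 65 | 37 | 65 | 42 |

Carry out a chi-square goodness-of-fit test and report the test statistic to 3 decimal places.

χ² = (65−79)²/79 + (37−19)²/19 + (65−45)²/45 + (42−66)²/66
   = 2.4810 + 17.0526 + 8.8889 + 8.7273
Sum = 37.150

37.150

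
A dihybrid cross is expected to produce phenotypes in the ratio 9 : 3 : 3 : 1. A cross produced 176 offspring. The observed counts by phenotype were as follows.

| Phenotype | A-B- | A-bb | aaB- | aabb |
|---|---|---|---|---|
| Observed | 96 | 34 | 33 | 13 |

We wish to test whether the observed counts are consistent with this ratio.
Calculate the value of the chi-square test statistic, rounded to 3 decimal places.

0.485

Ratio total = 16. Expected counts: 176×9/16 = 99, 176×3/16 = 33, 176×3/16 = 33, 176×1/16 = 11.
χ² = (96−99)²/99 + (34−33)²/33 + (33−33)²/33 + (13−11)²/11
   = 0.0909 + 0.0303 + 0.0000 + 0.3636
Sum = 0.485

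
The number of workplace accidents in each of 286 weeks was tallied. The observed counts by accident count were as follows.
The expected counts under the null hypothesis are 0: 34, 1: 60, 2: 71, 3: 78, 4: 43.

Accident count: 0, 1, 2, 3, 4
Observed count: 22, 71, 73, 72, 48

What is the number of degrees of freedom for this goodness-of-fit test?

4

There are k = 5 categories and no parameters were estimated from the data, so df = 5 − 1 = 4.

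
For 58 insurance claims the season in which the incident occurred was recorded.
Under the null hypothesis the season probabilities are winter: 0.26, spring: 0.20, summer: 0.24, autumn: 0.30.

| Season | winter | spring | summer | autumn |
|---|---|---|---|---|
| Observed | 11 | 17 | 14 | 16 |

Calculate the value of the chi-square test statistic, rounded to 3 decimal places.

Expected counts E_i = n·p_i: 58×0.26 = 15.08, 58×0.20 = 11.6, 58×0.24 = 13.92, 58×0.30 = 17.4.
χ² = (11−15.08)²/15.08 + (17−11.6)²/11.6 + (14−13.92)²/13.92 + (16−17.4)²/17.4
   = 1.1039 + 2.5138 + 0.0005 + 0.1126
Sum = 3.731

3.731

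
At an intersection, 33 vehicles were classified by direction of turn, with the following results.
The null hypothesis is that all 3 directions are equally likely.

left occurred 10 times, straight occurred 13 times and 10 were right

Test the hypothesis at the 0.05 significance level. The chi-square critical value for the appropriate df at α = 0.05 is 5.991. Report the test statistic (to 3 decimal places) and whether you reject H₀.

Under H₀ each category has probability 1/3, so each expected count is 33/3 = 11.
χ² = (10−11)²/11 + (13−11)²/11 + (10−11)²/11
   = 0.0909 + 0.3636 + 0.0909
Sum = 0.545
df = 2. Since 0.545 < 5.991, we do not reject H₀.

0.545; do not reject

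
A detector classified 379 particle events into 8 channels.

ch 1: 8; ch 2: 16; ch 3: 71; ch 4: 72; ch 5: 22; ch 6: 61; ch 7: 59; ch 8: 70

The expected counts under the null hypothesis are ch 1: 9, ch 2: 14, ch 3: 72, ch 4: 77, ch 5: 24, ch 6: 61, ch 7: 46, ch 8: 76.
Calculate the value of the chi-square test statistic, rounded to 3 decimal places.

5.050

χ² = (8−9)²/9 + (16−14)²/14 + (71−72)²/72 + (72−77)²/77 + (22−24)²/24 + (61−61)²/61 + (59−46)²/46 + (70−76)²/76
   = 0.1111 + 0.2857 + 0.0139 + 0.3247 + 0.1667 + 0.0000 + 3.6739 + 0.4737
Sum = 5.050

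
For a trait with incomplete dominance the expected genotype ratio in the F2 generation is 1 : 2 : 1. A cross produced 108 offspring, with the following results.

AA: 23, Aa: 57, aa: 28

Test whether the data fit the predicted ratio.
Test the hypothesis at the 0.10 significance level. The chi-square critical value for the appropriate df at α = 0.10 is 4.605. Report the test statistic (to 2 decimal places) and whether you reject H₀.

Ratio total = 4. Expected counts: 108×1/4 = 27, 108×2/4 = 54, 108×1/4 = 27.
AA: (23 − 27)²/27 = 16/27 = 0.593
Aa: (57 − 54)²/54 = 9/54 = 0.167
aa: (28 − 27)²/27 = 1/27 = 0.037
Sum = 0.80
df = 2. Since 0.80 < 4.605, we do not reject H₀.

0.80; do not reject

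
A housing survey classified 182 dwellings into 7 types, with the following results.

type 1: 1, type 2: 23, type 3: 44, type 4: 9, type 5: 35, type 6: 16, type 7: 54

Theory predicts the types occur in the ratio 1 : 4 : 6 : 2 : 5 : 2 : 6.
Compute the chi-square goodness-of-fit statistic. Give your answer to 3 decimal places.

11.631

Ratio total = 26. Expected counts: 182×1/26 = 7, 182×4/26 = 28, 182×6/26 = 42, 182×2/26 = 14, 182×5/26 = 35, 182×2/26 = 14, 182×6/26 = 42.
cat         O        E   (O−E)²/E
type 1      1        7     5.1429
type 2     23       28     0.8929
type 3     44       42     0.0952
type 4      9       14     1.7857
type 5     35       35     0.0000
type 6     16       14     0.2857
type 7     54       42     3.4286
Sum = 11.631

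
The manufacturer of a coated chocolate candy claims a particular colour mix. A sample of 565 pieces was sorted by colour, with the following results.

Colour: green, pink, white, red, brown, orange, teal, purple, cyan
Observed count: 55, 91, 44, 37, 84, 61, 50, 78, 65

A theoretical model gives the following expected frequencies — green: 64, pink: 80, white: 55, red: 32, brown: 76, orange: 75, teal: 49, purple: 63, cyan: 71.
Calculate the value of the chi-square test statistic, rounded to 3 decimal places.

green: (55 − 64)²/64 = 81/64 = 1.2656
pink: (91 − 80)²/80 = 121/80 = 1.5125
white: (44 − 55)²/55 = 121/55 = 2.2000
red: (37 − 32)²/32 = 25/32 = 0.7813
brown: (84 − 76)²/76 = 64/76 = 0.8421
orange: (61 − 75)²/75 = 196/75 = 2.6133
teal: (50 − 49)²/49 = 1/49 = 0.0204
purple: (78 − 63)²/63 = 225/63 = 3.5714
cyan: (65 − 71)²/71 = 36/71 = 0.5070
Sum = 13.314

13.314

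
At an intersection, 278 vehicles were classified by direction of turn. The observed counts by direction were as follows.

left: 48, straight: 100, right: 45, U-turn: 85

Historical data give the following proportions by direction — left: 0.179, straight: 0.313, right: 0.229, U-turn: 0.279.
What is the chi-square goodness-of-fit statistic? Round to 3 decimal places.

8.184

Expected counts E_i = n·p_i: 278×0.179 = 49.762, 278×0.313 = 87.014, 278×0.229 = 63.662, 278×0.279 = 77.562.
cat           O        E   (O−E)²/E
left         48   49.762     0.0624
straight    100   87.014     1.9380
right        45   63.662     5.4706
U-turn       85   77.562     0.7133
Sum = 8.184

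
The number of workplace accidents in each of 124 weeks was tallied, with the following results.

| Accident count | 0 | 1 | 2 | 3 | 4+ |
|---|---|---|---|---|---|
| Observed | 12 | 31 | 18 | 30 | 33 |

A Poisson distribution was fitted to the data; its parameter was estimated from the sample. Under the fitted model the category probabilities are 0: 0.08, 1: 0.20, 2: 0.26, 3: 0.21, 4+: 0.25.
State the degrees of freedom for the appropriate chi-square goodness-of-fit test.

There are k = 5 categories and 1 parameter estimated from the data, so df = 5 − 1 − 1 = 3.

3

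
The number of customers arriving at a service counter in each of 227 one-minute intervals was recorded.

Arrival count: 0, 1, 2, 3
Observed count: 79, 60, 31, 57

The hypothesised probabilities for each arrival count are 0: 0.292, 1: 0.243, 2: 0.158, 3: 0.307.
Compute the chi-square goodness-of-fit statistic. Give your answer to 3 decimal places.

Expected counts E_i = n·p_i: 227×0.292 = 66.284, 227×0.243 = 55.161, 227×0.158 = 35.866, 227×0.307 = 69.689.
χ² = (79−66.284)²/66.284 + (60−55.161)²/55.161 + (31−35.866)²/35.866 + (57−69.689)²/69.689
   = 2.4395 + 0.4245 + 0.6602 + 2.3104
Sum = 5.835

5.835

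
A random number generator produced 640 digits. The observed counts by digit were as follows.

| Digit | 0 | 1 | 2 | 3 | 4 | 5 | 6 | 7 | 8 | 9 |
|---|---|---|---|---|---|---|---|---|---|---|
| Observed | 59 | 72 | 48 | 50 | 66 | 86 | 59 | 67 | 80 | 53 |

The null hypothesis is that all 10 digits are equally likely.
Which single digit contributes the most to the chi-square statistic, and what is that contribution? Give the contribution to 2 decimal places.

Expected count for each of the 10 categories: 640/10 = 64.
cat         O        E   (O−E)²/E
0          59       64      0.391
1          72       64      1.000
2          48       64      4.000
3          50       64      3.063
4          66       64      0.063
5          86       64      7.563
6          59       64      0.391
7          67       64      0.141
8          80       64      4.000
9          53       64      1.891
The largest term is for 5: 7.56.

5, 7.56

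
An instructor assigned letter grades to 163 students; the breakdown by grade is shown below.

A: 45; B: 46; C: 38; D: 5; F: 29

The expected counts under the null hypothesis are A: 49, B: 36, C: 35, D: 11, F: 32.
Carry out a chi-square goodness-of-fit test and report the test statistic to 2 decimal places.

6.92

A: (45 − 49)²/49 = 16/49 = 0.327
B: (46 − 36)²/36 = 100/36 = 2.778
C: (38 − 35)²/35 = 9/35 = 0.257
D: (5 − 11)²/11 = 36/11 = 3.273
F: (29 − 32)²/32 = 9/32 = 0.281
Sum = 6.92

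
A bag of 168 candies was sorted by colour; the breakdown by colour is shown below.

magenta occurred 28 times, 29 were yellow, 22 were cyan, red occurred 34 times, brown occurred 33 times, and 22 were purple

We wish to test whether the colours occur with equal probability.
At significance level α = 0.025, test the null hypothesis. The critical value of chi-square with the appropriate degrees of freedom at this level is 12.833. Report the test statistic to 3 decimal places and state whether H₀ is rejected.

4.786; do not reject

Expected count for each of the 6 categories: 168/6 = 28.
cat          O        E   (O−E)²/E
magenta     28       28     0.0000
yellow      29       28     0.0357
cyan        22       28     1.2857
red         34       28     1.2857
brown       33       28     0.8929
purple      22       28     1.2857
Sum = 4.786
df = 5. Since 4.786 < 12.833, we do not reject H₀.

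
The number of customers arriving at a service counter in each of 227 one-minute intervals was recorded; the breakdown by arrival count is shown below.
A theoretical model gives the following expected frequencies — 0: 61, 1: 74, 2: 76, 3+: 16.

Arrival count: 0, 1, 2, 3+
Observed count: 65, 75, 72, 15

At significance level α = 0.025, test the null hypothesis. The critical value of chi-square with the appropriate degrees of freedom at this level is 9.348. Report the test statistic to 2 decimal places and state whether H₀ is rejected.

cat         O        E   (O−E)²/E
0          65       61      0.262
1          75       74      0.014
2          72       76      0.211
3+         15       16      0.063
Sum = 0.55
df = 3. Since 0.55 < 9.348, we do not reject H₀.

0.55; do not reject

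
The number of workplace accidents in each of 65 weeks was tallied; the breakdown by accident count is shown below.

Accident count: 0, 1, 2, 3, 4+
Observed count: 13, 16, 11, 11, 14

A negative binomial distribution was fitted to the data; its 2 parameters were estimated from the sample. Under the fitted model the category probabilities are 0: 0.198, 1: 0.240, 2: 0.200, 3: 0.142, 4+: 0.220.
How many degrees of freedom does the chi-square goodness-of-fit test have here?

2

There are k = 5 categories and 2 parameters estimated from the data, so df = 5 − 1 − 2 = 2.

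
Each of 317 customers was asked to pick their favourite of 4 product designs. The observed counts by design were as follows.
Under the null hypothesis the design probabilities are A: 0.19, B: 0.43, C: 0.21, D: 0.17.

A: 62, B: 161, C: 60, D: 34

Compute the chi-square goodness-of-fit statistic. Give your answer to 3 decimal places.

12.514

Expected counts E_i = n·p_i: 317×0.19 = 60.23, 317×0.43 = 136.31, 317×0.21 = 66.57, 317×0.17 = 53.89.
cat         O        E   (O−E)²/E
A          62    60.23     0.0520
B         161   136.31     4.4721
C          60    66.57     0.6484
D          34    53.89     7.3411
Sum = 12.514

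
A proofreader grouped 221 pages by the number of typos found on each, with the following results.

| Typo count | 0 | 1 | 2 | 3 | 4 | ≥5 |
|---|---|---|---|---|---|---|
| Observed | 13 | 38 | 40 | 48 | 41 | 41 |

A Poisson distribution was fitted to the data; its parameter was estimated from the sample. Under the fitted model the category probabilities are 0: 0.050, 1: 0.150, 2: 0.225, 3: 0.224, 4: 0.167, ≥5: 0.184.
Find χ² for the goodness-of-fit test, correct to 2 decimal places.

3.46

Expected counts E_i = n·p_i: 221×0.050 = 11.05, 221×0.150 = 33.15, 221×0.225 = 49.725, 221×0.224 = 49.504, 221×0.167 = 36.907, 221×0.184 = 40.664.
0: (13 − 11.05)²/11.05 = 3.8025/11.05 = 0.344
1: (38 − 33.15)²/33.15 = 23.5225/33.15 = 0.710
2: (40 − 49.725)²/49.725 = 94.575625/49.725 = 1.902
3: (48 − 49.504)²/49.504 = 2.262016/49.504 = 0.046
4: (41 − 36.907)²/36.907 = 16.752649/36.907 = 0.454
≥5: (41 − 40.664)²/40.664 = 0.112896/40.664 = 0.003
Sum = 3.46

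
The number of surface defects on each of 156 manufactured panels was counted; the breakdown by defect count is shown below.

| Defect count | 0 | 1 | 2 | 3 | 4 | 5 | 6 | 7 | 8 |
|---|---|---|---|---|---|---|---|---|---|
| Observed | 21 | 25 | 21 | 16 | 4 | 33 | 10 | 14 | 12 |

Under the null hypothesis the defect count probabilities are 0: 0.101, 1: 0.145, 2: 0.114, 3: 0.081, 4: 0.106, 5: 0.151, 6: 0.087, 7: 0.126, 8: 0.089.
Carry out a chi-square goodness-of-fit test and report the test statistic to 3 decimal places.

Expected counts E_i = n·p_i: 156×0.101 = 15.756, 156×0.145 = 22.62, 156×0.114 = 17.784, 156×0.081 = 12.636, 156×0.106 = 16.536, 156×0.151 = 23.556, 156×0.087 = 13.572, 156×0.126 = 19.656, 156×0.089 = 13.884.
cat         O        E   (O−E)²/E
0          21   15.756     1.7453
1          25    22.62     0.2504
2          21   17.784     0.5816
3          16   12.636     0.8956
4           4   16.536     9.5036
5          33   23.556     3.7863
6          10   13.572     0.9401
7          14   19.656     1.6275
8          12   13.884     0.2557
Sum = 19.586

19.586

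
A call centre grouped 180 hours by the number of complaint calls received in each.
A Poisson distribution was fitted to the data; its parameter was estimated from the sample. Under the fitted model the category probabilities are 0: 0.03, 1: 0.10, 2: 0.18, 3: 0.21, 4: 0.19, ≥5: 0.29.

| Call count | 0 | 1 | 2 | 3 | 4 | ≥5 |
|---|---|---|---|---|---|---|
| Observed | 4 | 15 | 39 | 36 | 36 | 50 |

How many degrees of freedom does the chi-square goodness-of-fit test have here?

4

There are k = 6 categories and 1 parameter estimated from the data, so df = 6 − 1 − 1 = 4.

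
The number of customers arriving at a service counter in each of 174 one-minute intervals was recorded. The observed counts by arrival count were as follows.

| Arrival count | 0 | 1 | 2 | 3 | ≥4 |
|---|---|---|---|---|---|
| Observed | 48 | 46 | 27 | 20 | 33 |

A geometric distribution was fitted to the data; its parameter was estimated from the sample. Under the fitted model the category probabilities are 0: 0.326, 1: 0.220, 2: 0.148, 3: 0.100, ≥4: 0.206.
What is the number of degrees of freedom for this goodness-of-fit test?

There are k = 5 categories and 1 parameter estimated from the data, so df = 5 − 1 − 1 = 3.

3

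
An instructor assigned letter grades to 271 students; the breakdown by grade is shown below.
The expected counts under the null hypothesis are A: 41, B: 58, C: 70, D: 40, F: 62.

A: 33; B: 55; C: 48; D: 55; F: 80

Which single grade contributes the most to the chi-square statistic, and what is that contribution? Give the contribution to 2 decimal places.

C, 6.91

χ² = (33−41)²/41 + (55−58)²/58 + (48−70)²/70 + (55−40)²/40 + (80−62)²/62
   = 1.561 + 0.155 + 6.914 + 5.625 + 5.226
The largest term is for C: 6.91.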